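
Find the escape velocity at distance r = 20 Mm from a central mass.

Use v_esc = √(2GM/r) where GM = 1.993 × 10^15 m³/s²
r = 20 Mm = 2 × 10^7 m
GM = 1.993 × 10^15 m³/s²
2GM/r = 2 × (1.993 × 10^15) / (2 × 10^7) = 1.993 × 10^8 m²/s²
v_esc = √(2GM/r) = 14117.4 m/s ≈ 14.12 km/s

Final answer: 14.12 km/s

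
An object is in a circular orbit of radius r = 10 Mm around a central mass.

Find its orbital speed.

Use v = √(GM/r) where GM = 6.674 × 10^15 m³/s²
r = 10 Mm = 1 × 10^7 m
GM = 6.674 × 10^15 m³/s²
GM/r = (6.674 × 10^15) / (1 × 10^7) = 6.674 × 10^8 m²/s²
v = √(GM/r) = 25834.1 m/s ≈ 25.83 km/s

Final answer: 25.83 km/s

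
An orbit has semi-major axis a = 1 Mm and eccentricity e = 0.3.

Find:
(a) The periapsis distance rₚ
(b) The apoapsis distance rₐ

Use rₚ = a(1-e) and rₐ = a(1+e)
a = 1 Mm = 1 × 10^6 m
e = 0.3:  1 − e = 0.7,  1 + e = 1.3
(a) rₚ = a(1 − e) = 1 × 10^6 m × 0.7 = 700000 m ≈ 700 km
(b) rₐ = a(1 + e) = 1 × 10^6 m × 1.3 = 1.3 × 10^6 m ≈ 1.3 Mm

Final answer:
(a) rₚ = 700 km
(b) rₐ = 1.3 Mm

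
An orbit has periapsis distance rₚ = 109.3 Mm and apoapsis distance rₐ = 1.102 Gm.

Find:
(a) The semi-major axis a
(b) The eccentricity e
rₚ = 109.3 Mm = 1.093 × 10^8 m
rₐ = 1.102 Gm = 1.102 × 10^9 m
(a) a = (rₚ + rₐ)/2 = 6.0565 × 10^8 m ≈ 605.6 Mm
(b) e = (rₐ − rₚ)/(rₐ + rₚ) = (9.927 × 10^8) / (1.2113 × 10^9) = 0.819533

Final answer:
(a) a = 605.6 Mm
(b) e = 0.8195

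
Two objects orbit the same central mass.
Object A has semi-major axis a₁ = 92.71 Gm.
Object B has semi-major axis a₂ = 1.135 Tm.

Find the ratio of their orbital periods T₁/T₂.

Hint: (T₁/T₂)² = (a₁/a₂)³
a₁ = 92.71 Gm = 9.271 × 10^10 m
a₂ = 1.135 Tm = 1.135 × 10^12 m
a₁/a₂ = 0.0816828
T₁/T₂ = (a₁/a₂)^(3/2) = (0.0816828)^1.5 = 0.0233451

Final answer: T₁/T₂ = 0.02335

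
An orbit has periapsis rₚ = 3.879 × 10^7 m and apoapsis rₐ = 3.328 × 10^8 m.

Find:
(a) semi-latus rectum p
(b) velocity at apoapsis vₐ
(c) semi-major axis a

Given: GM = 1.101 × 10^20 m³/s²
rₚ = 3.879 × 10^7 m
rₐ = 3.328 × 10^8 m
GM = 1.101 × 10^20 m³/s²
a = (rₚ + rₐ)/2 = 1.85795 × 10^8 m
e = (rₐ − rₚ)/(rₐ + rₚ) = (2.9401 × 10^8) / (3.7159 × 10^8) = 0.791222
(a) 1 − e² = 0.373969;  p = a(1 − e²) = 1.85795 × 10^8 × 0.373969 = 6.94815 × 10^7 m ≈ 6.948 × 10^7 m
(b) vₐ² = GM (2/rₐ − 1/a) = 1.101 × 10^20 × (6.00962 × 10^-9 − 5.38228 × 10^-9) = 6.907 × 10^10 m²/s²;  vₐ = 262812 m/s ≈ 262.8 km/s
(c) a = 1.85795 × 10^8 m ≈ 1.858 × 10^8 m

Final answer:
(a) semi-latus rectum p = 6.948 × 10^7 m
(b) velocity at apoapsis vₐ = 262.8 km/s
(c) semi-major axis a = 1.858 × 10^8 m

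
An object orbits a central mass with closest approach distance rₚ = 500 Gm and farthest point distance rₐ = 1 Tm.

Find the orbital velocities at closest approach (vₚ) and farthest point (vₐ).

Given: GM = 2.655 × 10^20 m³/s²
rₚ = 500 Gm = 5 × 10^11 m
rₐ = 1 Tm = 1 × 10^12 m
GM = 2.655 × 10^20 m³/s²
a = (rₚ + rₐ)/2 = 7.5 × 10^11 m
Vis-viva: v² = GM (2/r − 1/a)
vₚ² = 2.655 × 10^20 × (4 × 10^-12 − 1.33333 × 10^-12) = 7.08 × 10^8 m²/s²
vₚ = 26608.3 m/s ≈ 26.61 km/s
vₐ² = 2.655 × 10^20 × (2 × 10^-12 − 1.33333 × 10^-12) = 1.77 × 10^8 m²/s²
vₐ = 13304.1 m/s ≈ 13.3 km/s

Final answer: vₚ = 26.61 km/s, vₐ = 13.3 km/s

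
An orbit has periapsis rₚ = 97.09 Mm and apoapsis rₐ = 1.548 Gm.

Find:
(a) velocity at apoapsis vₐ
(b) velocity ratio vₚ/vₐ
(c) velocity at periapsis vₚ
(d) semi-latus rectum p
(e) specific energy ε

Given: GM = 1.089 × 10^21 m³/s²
rₚ = 97.09 Mm = 9.709 × 10^7 m
rₐ = 1.548 Gm = 1.548 × 10^9 m
GM = 1.089 × 10^21 m³/s²
a = (rₚ + rₐ)/2 = 8.22545 × 10^8 m
e = (rₐ − rₚ)/(rₐ + rₚ) = (1.45091 × 10^9) / (1.64509 × 10^9) = 0.881964
(a) vₐ² = GM (2/rₐ − 1/a) = 1.089 × 10^21 × (1.29199 × 10^-9 − 1.21574 × 10^-9) = 8.3037 × 10^10 m²/s²;  vₐ = 288161 m/s ≈ 288.2 km/s
(b) vₚ/vₐ = rₐ/rₚ (angular momentum) = (1.548 × 10^9) / (9.709 × 10^7) = 15.944 ≈ 15.94
(c) vₚ² = GM (2/rₚ − 1/a) = 1.089 × 10^21 × (2.05994 × 10^-8 − 1.21574 × 10^-9) = 2.11089 × 10^13 m²/s²;  vₚ = 4.59444 × 10^6 m/s ≈ 4594 km/s
(d) 1 − e² = 0.22214;  p = a(1 − e²) = 8.22545 × 10^8 × 0.22214 = 1.8272 × 10^8 m ≈ 182.7 Mm
(e) 2a = 1.64509 × 10^9 m;  ε = −GM/(2a) = -6.6197 × 10^11 J/kg ≈ -662 GJ/kg

Final answer:
(a) velocity at apoapsis vₐ = 288.2 km/s
(b) velocity ratio vₚ/vₐ = 15.94
(c) velocity at periapsis vₚ = 4594 km/s
(d) semi-latus rectum p = 182.7 Mm
(e) specific energy ε = -662 GJ/kg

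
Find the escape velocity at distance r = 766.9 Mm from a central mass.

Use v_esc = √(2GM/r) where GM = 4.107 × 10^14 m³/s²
r = 766.9 Mm = 7.669 × 10^8 m
GM = 4.107 × 10^14 m³/s²
2GM/r = 2 × (4.107 × 10^14) / (7.669 × 10^8) = 1.07107 × 10^6 m²/s²
v_esc = √(2GM/r) = 1034.92 m/s ≈ 1.035 km/s

Final answer: 1.035 km/s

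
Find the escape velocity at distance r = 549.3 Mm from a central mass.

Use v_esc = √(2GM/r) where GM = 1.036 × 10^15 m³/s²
r = 549.3 Mm = 5.493 × 10^8 m
GM = 1.036 × 10^15 m³/s²
2GM/r = 2 × (1.036 × 10^15) / (5.493 × 10^8) = 3.77207 × 10^6 m²/s²
v_esc = √(2GM/r) = 1942.18 m/s ≈ 1.942 km/s

Final answer: 1.942 km/s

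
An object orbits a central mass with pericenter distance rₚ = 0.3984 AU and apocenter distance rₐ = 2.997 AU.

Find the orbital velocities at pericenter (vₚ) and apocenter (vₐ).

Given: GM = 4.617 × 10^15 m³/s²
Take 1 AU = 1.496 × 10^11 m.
rₚ = 0.3984 AU = 5.96006 × 10^10 m
rₐ = 2.997 AU = 4.48351 × 10^11 m
GM = 4.617 × 10^15 m³/s²
a = (rₚ + rₐ)/2 = 2.53976 × 10^11 m
Vis-viva: v² = GM (2/r − 1/a)
vₚ² = 4.617 × 10^15 × (3.35567 × 10^-11 − 3.93738 × 10^-12) = 136752 m²/s²
vₚ = 369.8 m/s ≈ 369.8 m/s
vₐ² = 4.617 × 10^15 × (4.46079 × 10^-12 − 3.93738 × 10^-12) = 2416.57 m²/s²
vₐ = 49.1587 m/s ≈ 49.16 m/s

Final answer: vₚ = 369.8 m/s, vₐ = 49.16 m/s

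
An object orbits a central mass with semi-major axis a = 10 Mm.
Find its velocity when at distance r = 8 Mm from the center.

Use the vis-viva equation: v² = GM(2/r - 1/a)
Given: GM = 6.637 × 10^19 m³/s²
a = 10 Mm = 1 × 10^7 m
r = 8 Mm = 8 × 10^6 m
GM = 6.637 × 10^19 m³/s²
2/r − 1/a = 2.5 × 10^-7 − 1 × 10^-7 = 1.5 × 10^-7 m⁻¹
v² = GM (2/r − 1/a) = 9.9555 × 10^12 m²/s²
v = 3.15523 × 10^6 m/s ≈ 3155 km/s

Final answer: 3155 km/s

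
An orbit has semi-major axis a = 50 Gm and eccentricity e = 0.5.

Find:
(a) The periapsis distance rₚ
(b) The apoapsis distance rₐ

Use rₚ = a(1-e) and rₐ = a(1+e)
a = 50 Gm = 5 × 10^10 m
e = 0.5:  1 − e = 0.5,  1 + e = 1.5
(a) rₚ = a(1 − e) = 5 × 10^10 m × 0.5 = 2.5 × 10^10 m ≈ 25 Gm
(b) rₐ = a(1 + e) = 5 × 10^10 m × 1.5 = 7.5 × 10^10 m ≈ 75 Gm

Final answer:
(a) rₚ = 25 Gm
(b) rₐ = 75 Gm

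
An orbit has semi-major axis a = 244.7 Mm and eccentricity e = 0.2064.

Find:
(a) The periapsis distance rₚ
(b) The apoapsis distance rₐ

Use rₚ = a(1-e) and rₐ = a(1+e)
a = 244.7 Mm = 2.447 × 10^8 m
e = 0.2064:  1 − e = 0.7936,  1 + e = 1.2064
(a) rₚ = a(1 − e) = 2.447 × 10^8 m × 0.7936 = 1.94194 × 10^8 m ≈ 194.2 Mm
(b) rₐ = a(1 + e) = 2.447 × 10^8 m × 1.2064 = 2.95206 × 10^8 m ≈ 295.2 Mm

Final answer:
(a) rₚ = 194.2 Mm
(b) rₐ = 295.2 Mm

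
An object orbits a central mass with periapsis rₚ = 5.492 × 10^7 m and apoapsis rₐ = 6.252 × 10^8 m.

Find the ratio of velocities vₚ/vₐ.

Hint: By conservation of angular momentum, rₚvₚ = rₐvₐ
rₚ = 5.492 × 10^7 m
rₐ = 6.252 × 10^8 m
rₚvₚ = rₐvₐ  ⇒  vₚ/vₐ = rₐ/rₚ
vₚ/vₐ = (6.252 × 10^8) / (5.492 × 10^7) = 11.3838

Final answer: vₚ/vₐ = 11.38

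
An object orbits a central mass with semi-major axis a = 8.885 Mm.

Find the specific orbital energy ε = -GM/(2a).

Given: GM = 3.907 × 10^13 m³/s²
a = 8.885 Mm = 8.885 × 10^6 m
GM = 3.907 × 10^13 m³/s²
2a = 1.777 × 10^7 m
ε = −GM/(2a) = -2.19865 × 10^6 J/kg ≈ -2.199 MJ/kg

Final answer: -2.199 MJ/kg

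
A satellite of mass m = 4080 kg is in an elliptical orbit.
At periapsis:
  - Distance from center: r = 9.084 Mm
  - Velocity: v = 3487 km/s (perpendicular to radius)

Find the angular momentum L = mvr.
r = 9.084 Mm = 9.084 × 10^6 m
v = 3487 km/s = 3.487 × 10^6 m/s
vr = 3.487 × 10^6 × 9.084 × 10^6 = 3.16759 × 10^13 m²/s
L = m × vr = 4080 × 3.16759 × 10^13 = 1.29238 × 10^17 kg·m²/s ≈ 1.292 × 10^17 kg·m²/s

Final answer: L = 1.292 × 10^17 kg·m²/s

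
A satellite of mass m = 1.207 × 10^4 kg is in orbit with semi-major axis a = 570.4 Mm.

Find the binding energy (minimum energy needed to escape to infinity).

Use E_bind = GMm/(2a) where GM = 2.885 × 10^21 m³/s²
a = 570.4 Mm = 5.704 × 10^8 m
GM = 2.885 × 10^21 m³/s²
m = 1.207 × 10^4 kg
GMm = 2.885 × 10^21 × 12070 = 3.48219 × 10^25 m³·kg/s²
2a = 1.1408 × 10^9 m
E_bind = GMm/(2a) = 3.05241 × 10^16 J ≈ 30.52 PJ

Final answer: 30.52 PJ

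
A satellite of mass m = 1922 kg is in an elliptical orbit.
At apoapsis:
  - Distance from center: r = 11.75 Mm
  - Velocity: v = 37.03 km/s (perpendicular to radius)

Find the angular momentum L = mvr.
r = 11.75 Mm = 1.175 × 10^7 m
v = 37.03 km/s = 37030 m/s
vr = 37030 × 1.175 × 10^7 = 4.35102 × 10^11 m²/s
L = m × vr = 1922 × 4.35102 × 10^11 = 8.36267 × 10^14 kg·m²/s ≈ 8.363 × 10^14 kg·m²/s

Final answer: L = 8.363 × 10^14 kg·m²/s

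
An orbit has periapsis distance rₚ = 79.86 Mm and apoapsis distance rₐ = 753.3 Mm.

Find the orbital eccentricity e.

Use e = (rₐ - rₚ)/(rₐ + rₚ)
rₚ = 79.86 Mm = 7.986 × 10^7 m
rₐ = 753.3 Mm = 7.533 × 10^8 m
rₐ − rₚ = 6.7344 × 10^8 m
rₐ + rₚ = 8.3316 × 10^8 m
e = (rₐ − rₚ)/(rₐ + rₚ) = 0.808296

Final answer: e = 0.8083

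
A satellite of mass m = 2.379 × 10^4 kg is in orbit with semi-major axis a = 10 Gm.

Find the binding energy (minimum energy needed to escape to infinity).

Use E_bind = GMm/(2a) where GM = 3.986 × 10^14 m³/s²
a = 10 Gm = 1 × 10^10 m
GM = 3.986 × 10^14 m³/s²
m = 2.379 × 10^4 kg
GMm = 3.986 × 10^14 × 23790 = 9.48269 × 10^18 m³·kg/s²
2a = 2 × 10^10 m
E_bind = GMm/(2a) = 4.74135 × 10^8 J ≈ 474.1 MJ

Final answer: 474.1 MJ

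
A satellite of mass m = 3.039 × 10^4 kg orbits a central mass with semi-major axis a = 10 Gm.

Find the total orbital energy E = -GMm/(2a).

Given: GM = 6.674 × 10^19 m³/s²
a = 10 Gm = 1 × 10^10 m
GM = 6.674 × 10^19 m³/s²
2a = 2 × 10^10 m
GMm = 6.674 × 10^19 × 30390 = 2.02823 × 10^24 m³·kg/s²
E = −GMm/(2a) = -1.01411 × 10^14 J ≈ -101.4 TJ

Final answer: -101.4 TJ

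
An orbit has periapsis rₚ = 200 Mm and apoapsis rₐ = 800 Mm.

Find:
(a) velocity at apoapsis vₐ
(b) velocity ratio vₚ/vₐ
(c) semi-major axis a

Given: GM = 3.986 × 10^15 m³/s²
rₚ = 200 Mm = 2 × 10^8 m
rₐ = 800 Mm = 8 × 10^8 m
GM = 3.986 × 10^15 m³/s²
a = (rₚ + rₐ)/2 = 5 × 10^8 m
e = (rₐ − rₚ)/(rₐ + rₚ) = (6 × 10^8) / (1 × 10^9) = 0.6
(a) vₐ² = GM (2/rₐ − 1/a) = 3.986 × 10^15 × (2.5 × 10^-9 − 2 × 10^-9) = 1.993 × 10^6 m²/s²;  vₐ = 1411.74 m/s ≈ 1.412 km/s
(b) vₚ/vₐ = rₐ/rₚ (angular momentum) = (8 × 10^8) / (2 × 10^8) = 4 ≈ 4
(c) a = 5 × 10^8 m ≈ 500 Mm

Final answer:
(a) velocity at apoapsis vₐ = 1.412 km/s
(b) velocity ratio vₚ/vₐ = 4
(c) semi-major axis a = 500 Mm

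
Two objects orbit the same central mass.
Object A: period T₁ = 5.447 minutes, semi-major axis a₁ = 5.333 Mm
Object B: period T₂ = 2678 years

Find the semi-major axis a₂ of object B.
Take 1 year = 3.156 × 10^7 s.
T₁ = 5.447 minutes = 326.82 s
T₂ = 2678 years = 8.45177 × 10^10 s
a₁ = 5.333 Mm = 5.333 × 10^6 m
Kepler's third law: (T₂/T₁)² = (a₂/a₁)³  ⇒  a₂ = a₁ (T₂/T₁)^(2/3)
T₂/T₁ = 2.58606 × 10^8
(T₂/T₁)^(2/3) = 405906
a₂ = 5.333 × 10^6 m × 405906 = 2.1647 × 10^12 m ≈ 2.165 Tm

Final answer: a₂ = 2.165 Tm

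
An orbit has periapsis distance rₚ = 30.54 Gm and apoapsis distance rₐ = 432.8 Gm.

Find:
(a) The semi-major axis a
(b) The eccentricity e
rₚ = 30.54 Gm = 3.054 × 10^10 m
rₐ = 432.8 Gm = 4.328 × 10^11 m
(a) a = (rₚ + rₐ)/2 = 2.3167 × 10^11 m ≈ 231.7 Gm
(b) e = (rₐ − rₚ)/(rₐ + rₚ) = (4.0226 × 10^11) / (4.6334 × 10^11) = 0.868175

Final answer:
(a) a = 231.7 Gm
(b) e = 0.8682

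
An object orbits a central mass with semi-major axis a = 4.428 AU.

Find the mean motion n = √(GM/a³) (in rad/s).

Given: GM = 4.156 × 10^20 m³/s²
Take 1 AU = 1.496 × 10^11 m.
a = 4.428 AU = 6.62429 × 10^11 m
GM = 4.156 × 10^20 m³/s²
a³ = 2.90682 × 10^35 m³
GM/a³ = (4.156 × 10^20) / (2.90682 × 10^35) = 1.42974 × 10^-15 s⁻²
n = √(GM/a³) = 3.78119 × 10^-8 rad/s ≈ 3.781 × 10^-8 rad/s

Final answer: n = 3.781 × 10^-8 rad/s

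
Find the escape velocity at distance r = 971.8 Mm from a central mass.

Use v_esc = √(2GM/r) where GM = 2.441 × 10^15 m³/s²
r = 971.8 Mm = 9.718 × 10^8 m
GM = 2.441 × 10^15 m³/s²
2GM/r = 2 × (2.441 × 10^15) / (9.718 × 10^8) = 5.02367 × 10^6 m²/s²
v_esc = √(2GM/r) = 2241.35 m/s ≈ 2.241 km/s

Final answer: 2.241 km/s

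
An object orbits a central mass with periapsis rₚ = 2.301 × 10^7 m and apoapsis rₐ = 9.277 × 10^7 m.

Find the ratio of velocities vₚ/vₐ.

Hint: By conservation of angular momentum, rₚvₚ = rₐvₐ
rₚ = 2.301 × 10^7 m
rₐ = 9.277 × 10^7 m
rₚvₚ = rₐvₐ  ⇒  vₚ/vₐ = rₐ/rₚ
vₚ/vₐ = (9.277 × 10^7) / (2.301 × 10^7) = 4.03173

Final answer: vₚ/vₐ = 4.032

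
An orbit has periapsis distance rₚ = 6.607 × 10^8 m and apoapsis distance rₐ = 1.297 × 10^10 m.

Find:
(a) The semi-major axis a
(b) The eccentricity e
rₚ = 6.607 × 10^8 m
rₐ = 1.297 × 10^10 m
(a) a = (rₚ + rₐ)/2 = 6.81535 × 10^9 m ≈ 6.815 × 10^9 m
(b) e = (rₐ − rₚ)/(rₐ + rₚ) = (1.23093 × 10^10) / (1.36307 × 10^10) = 0.903057

Final answer:
(a) a = 6.815 × 10^9 m
(b) e = 0.9031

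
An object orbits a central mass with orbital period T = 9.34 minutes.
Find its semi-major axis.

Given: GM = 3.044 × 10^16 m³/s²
T = 9.34 minutes = 560.4 s
GM = 3.044 × 10^16 m³/s²
Kepler's third law: a³ = GM T² / (4π²)
T² = 314048 s²
a³ = (3.044 × 10^16) × 314048 / (4π²) = 2.42148 × 10^20 m³
a = (a³)^(1/3) = 6.23295 × 10^6 m ≈ 6.233 Mm

Final answer: 6.233 Mm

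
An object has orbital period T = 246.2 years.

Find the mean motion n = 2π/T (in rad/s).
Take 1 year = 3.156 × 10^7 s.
T = 246.2 years = 7.77007 × 10^9 s
n = 2π / (7.77007 × 10^9 s) = 8.08639 × 10^-10 rad/s ≈ 8.086 × 10^-10 rad/s

Final answer: n = 8.086 × 10^-10 rad/s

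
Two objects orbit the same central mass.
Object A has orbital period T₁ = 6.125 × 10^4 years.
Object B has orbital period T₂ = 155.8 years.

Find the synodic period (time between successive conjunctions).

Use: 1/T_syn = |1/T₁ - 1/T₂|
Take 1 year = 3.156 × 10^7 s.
T₁ = 6.125 × 10^4 years = 1.93305 × 10^12 s
T₂ = 155.8 years = 4.91705 × 10^9 s
1/T₁ = 5.17317 × 10^-13 s⁻¹
1/T₂ = 2.03374 × 10^-10 s⁻¹
|1/T₁ − 1/T₂| = 2.02857 × 10^-10 s⁻¹
T_syn = 1 / |1/T₁ − 1/T₂| = 4.92959 × 10^9 s ≈ 156.2 years

Final answer: T_syn = 156.2 years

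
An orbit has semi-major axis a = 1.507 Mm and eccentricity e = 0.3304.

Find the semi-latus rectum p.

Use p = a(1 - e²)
a = 1.507 Mm = 1.507 × 10^6 m
e = 0.3304,  e² = 0.109164,  1 − e² = 0.890836
p = a(1 − e²) = 1.507 × 10^6 m × 0.890836 = 1.34249 × 10^6 m ≈ 1.342 Mm

Final answer: p = 1.342 Mm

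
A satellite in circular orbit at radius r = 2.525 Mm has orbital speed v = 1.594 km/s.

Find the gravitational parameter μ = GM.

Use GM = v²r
r = 2.525 Mm = 2.525 × 10^6 m
v = 1.594 km/s = 1594 m/s
v² = 2.54084 × 10^6 m²/s²
GM = v²r = 2.54084 × 10^6 × 2.525 × 10^6 = 6.41561 × 10^12 m³/s²
GM ≈ 6.416 × 10^12 m³/s²

Final answer: GM = 6.416 × 10^12 m³/s²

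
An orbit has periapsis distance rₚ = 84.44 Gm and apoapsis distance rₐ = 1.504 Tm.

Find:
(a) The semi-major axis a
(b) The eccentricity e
rₚ = 84.44 Gm = 8.444 × 10^10 m
rₐ = 1.504 Tm = 1.504 × 10^12 m
(a) a = (rₚ + rₐ)/2 = 7.9422 × 10^11 m ≈ 794.2 Gm
(b) e = (rₐ − rₚ)/(rₐ + rₚ) = (1.41956 × 10^12) / (1.58844 × 10^12) = 0.893682

Final answer:
(a) a = 794.2 Gm
(b) e = 0.8937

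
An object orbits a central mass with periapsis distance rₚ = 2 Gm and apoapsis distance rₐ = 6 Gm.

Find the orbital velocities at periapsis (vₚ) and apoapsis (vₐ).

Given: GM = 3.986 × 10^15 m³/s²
rₚ = 2 Gm = 2 × 10^9 m
rₐ = 6 Gm = 6 × 10^9 m
GM = 3.986 × 10^15 m³/s²
a = (rₚ + rₐ)/2 = 4 × 10^9 m
Vis-viva: v² = GM (2/r − 1/a)
vₚ² = 3.986 × 10^15 × (1 × 10^-9 − 2.5 × 10^-10) = 2.9895 × 10^6 m²/s²
vₚ = 1729.02 m/s ≈ 1.729 km/s
vₐ² = 3.986 × 10^15 × (3.33333 × 10^-10 − 2.5 × 10^-10) = 332167 m²/s²
vₐ = 576.339 m/s ≈ 576.3 m/s

Final answer: vₚ = 1.729 km/s, vₐ = 576.3 m/s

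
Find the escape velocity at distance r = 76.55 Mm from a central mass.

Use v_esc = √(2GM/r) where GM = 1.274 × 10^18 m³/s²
r = 76.55 Mm = 7.655 × 10^7 m
GM = 1.274 × 10^18 m³/s²
2GM/r = 2 × (1.274 × 10^18) / (7.655 × 10^7) = 3.32854 × 10^10 m²/s²
v_esc = √(2GM/r) = 182443 m/s ≈ 182.4 km/s

Final answer: 182.4 km/s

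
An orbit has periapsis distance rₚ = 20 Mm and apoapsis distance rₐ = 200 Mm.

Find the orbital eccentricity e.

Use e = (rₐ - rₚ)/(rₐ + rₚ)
rₚ = 20 Mm = 2 × 10^7 m
rₐ = 200 Mm = 2 × 10^8 m
rₐ − rₚ = 1.8 × 10^8 m
rₐ + rₚ = 2.2 × 10^8 m
e = (rₐ − rₚ)/(rₐ + rₚ) = 0.818182

Final answer: e = 0.8182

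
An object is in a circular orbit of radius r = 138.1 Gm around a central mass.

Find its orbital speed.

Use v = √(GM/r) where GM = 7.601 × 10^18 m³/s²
r = 138.1 Gm = 1.381 × 10^11 m
GM = 7.601 × 10^18 m³/s²
GM/r = (7.601 × 10^18) / (1.381 × 10^11) = 5.50398 × 10^7 m²/s²
v = √(GM/r) = 7418.88 m/s ≈ 7.419 km/s

Final answer: 7.419 km/s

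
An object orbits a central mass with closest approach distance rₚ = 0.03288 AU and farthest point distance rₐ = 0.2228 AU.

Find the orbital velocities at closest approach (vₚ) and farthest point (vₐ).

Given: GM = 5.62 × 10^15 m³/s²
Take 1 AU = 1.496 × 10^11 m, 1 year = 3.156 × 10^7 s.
rₚ = 0.03288 AU = 4.91885 × 10^9 m
rₐ = 0.2228 AU = 3.33309 × 10^10 m
GM = 5.62 × 10^15 m³/s²
a = (rₚ + rₐ)/2 = 1.91249 × 10^10 m
Vis-viva: v² = GM (2/r − 1/a)
vₚ² = 5.62 × 10^15 × (4.06599 × 10^-10 − 5.2288 × 10^-11) = 1.99123 × 10^6 m²/s²
vₚ = 1411.11 m/s ≈ 0.2977 AU/year
vₐ² = 5.62 × 10^15 × (6.00044 × 10^-11 − 5.2288 × 10^-11) = 43366.5 m²/s²
vₐ = 208.246 m/s ≈ 208.2 m/s

Final answer: vₚ = 0.2977 AU/year, vₐ = 208.2 m/s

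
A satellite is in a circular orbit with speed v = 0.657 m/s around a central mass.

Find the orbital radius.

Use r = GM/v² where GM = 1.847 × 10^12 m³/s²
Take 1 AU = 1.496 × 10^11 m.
v = 0.657 m/s
GM = 1.847 × 10^12 m³/s²
v² = 0.431649 m²/s²
r = GM/v² = (1.847 × 10^12) / 0.431649 = 4.27894 × 10^12 m ≈ 28.6 AU

Final answer: 28.6 AU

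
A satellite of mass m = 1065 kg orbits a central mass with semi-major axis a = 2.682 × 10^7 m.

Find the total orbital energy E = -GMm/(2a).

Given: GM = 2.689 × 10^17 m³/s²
a = 2.682 × 10^7 m
GM = 2.689 × 10^17 m³/s²
2a = 5.364 × 10^7 m
GMm = 2.689 × 10^17 × 1065 = 2.86378 × 10^20 m³·kg/s²
E = −GMm/(2a) = -5.3389 × 10^12 J ≈ -5.339 TJ

Final answer: -5.339 TJ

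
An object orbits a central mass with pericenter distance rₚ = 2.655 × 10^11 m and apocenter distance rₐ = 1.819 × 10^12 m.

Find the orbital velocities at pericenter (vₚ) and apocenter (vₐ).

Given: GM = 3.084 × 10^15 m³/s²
rₚ = 2.655 × 10^11 m
rₐ = 1.819 × 10^12 m
GM = 3.084 × 10^15 m³/s²
a = (rₚ + rₐ)/2 = 1.04225 × 10^12 m
Vis-viva: v² = GM (2/r − 1/a)
vₚ² = 3.084 × 10^15 × (7.53296 × 10^-12 − 9.59463 × 10^-13) = 20272.7 m²/s²
vₚ = 142.382 m/s ≈ 142.4 m/s
vₐ² = 3.084 × 10^15 × (1.09951 × 10^-12 − 9.59463 × 10^-13) = 431.891 m²/s²
vₐ = 20.782 m/s ≈ 20.78 m/s

Final answer: vₚ = 142.4 m/s, vₐ = 20.78 m/s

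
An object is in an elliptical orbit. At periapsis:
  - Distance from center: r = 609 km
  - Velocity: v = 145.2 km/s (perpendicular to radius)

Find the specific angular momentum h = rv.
r = 609 km = 609000 m
v = 145.2 km/s = 145200 m/s
h = rv = 609000 × 145200 = 8.84268 × 10^10 m²/s ≈ 8.843 × 10^10 m²/s

Final answer: h = 8.843 × 10^10 m²/s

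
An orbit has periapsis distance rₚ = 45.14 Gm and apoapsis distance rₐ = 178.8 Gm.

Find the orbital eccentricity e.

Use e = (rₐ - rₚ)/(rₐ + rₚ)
rₚ = 45.14 Gm = 4.514 × 10^10 m
rₐ = 178.8 Gm = 1.788 × 10^11 m
rₐ − rₚ = 1.3366 × 10^11 m
rₐ + rₚ = 2.2394 × 10^11 m
e = (rₐ − rₚ)/(rₐ + rₚ) = 0.596856

Final answer: e = 0.5969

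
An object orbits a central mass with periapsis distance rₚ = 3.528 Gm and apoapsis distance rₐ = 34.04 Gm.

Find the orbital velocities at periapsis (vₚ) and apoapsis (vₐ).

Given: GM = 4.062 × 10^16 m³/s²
rₚ = 3.528 Gm = 3.528 × 10^9 m
rₐ = 34.04 Gm = 3.404 × 10^10 m
GM = 4.062 × 10^16 m³/s²
a = (rₚ + rₐ)/2 = 1.8784 × 10^10 m
Vis-viva: v² = GM (2/r − 1/a)
vₚ² = 4.062 × 10^16 × (5.66893 × 10^-10 − 5.32368 × 10^-11) = 2.08647 × 10^7 m²/s²
vₚ = 4567.79 m/s ≈ 4.568 km/s
vₐ² = 4.062 × 10^16 × (5.87544 × 10^-11 − 5.32368 × 10^-11) = 224125 m²/s²
vₐ = 473.419 m/s ≈ 473.4 m/s

Final answer: vₚ = 4.568 km/s, vₐ = 473.4 m/s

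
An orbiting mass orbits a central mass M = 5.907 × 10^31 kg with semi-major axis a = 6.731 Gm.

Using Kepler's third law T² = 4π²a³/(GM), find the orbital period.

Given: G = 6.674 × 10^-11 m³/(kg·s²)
M = 5.907 × 10^31 kg
GM = G × M = 6.674 × 10^-11 × 5.907 × 10^31 = 3.94233 × 10^21 m³/s²
a = 6.731 Gm = 6.731 × 10^9 m
a³ = 3.04957 × 10^29 m³
T = 2π √(a³/GM) = 2π √((3.04957 × 10^29) / (3.94233 × 10^21)) = 2π × 8795.14 s
T = 55261.5 s ≈ 15.35 hours

Final answer: 15.35 hours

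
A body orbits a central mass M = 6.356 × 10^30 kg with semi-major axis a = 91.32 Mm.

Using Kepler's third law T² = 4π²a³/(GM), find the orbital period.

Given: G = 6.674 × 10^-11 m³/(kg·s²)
M = 6.356 × 10^30 kg
GM = G × M = 6.674 × 10^-11 × 6.356 × 10^30 = 4.24199 × 10^20 m³/s²
a = 91.32 Mm = 9.132 × 10^7 m
a³ = 7.61549 × 10^23 m³
T = 2π √(a³/GM) = 2π √((7.61549 × 10^23) / (4.24199 × 10^20)) = 2π × 42.3705 s
T = 266.222 s ≈ 4.437 minutes

Final answer: 4.437 minutes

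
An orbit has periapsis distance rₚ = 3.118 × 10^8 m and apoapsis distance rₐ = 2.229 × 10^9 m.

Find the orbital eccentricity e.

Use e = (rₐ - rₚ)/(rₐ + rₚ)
rₚ = 3.118 × 10^8 m
rₐ = 2.229 × 10^9 m
rₐ − rₚ = 1.9172 × 10^9 m
rₐ + rₚ = 2.5408 × 10^9 m
e = (rₐ − rₚ)/(rₐ + rₚ) = 0.754565

Final answer: e = 0.7546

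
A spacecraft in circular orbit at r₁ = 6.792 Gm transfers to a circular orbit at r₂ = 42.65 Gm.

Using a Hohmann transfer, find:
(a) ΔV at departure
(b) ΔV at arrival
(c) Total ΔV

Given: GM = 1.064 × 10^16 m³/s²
r₁ = 6.792 Gm = 6.792 × 10^9 m
r₂ = 42.65 Gm = 4.265 × 10^10 m
GM = 1.064 × 10^16 m³/s²
Transfer ellipse: a_t = (r₁ + r₂)/2 = 2.4721 × 10^10 m
Circular speed at r₁: v₁ = √(GM/r₁) = 1251.62 m/s
Transfer speed at r₁ (periapsis): v₁ₜ = √(GM(2/r₁ − 1/a_t)) = 1643.99 m/s
(a) ΔV₁ = v₁ₜ − v₁ = 392.369 m/s ≈ 392.4 m/s
Circular speed at r₂: v₂ = √(GM/r₂) = 499.472 m/s
Transfer speed at r₂ (apoapsis): v₂ₜ = √(GM(2/r₂ − 1/a_t)) = 261.805 m/s
(b) ΔV₂ = v₂ − v₂ₜ = 237.668 m/s ≈ 237.7 m/s
(c) ΔV_total = ΔV₁ + ΔV₂ = 630.037 m/s ≈ 630 m/s

Final answer:
(a) ΔV₁ = 392.4 m/s
(b) ΔV₂ = 237.7 m/s
(c) ΔV_total = 630 m/s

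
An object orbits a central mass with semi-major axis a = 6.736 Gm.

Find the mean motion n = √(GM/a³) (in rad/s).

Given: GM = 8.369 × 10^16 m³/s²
a = 6.736 Gm = 6.736 × 10^9 m
GM = 8.369 × 10^16 m³/s²
a³ = 3.05637 × 10^29 m³
GM/a³ = (8.369 × 10^16) / (3.05637 × 10^29) = 2.73821 × 10^-13 s⁻²
n = √(GM/a³) = 5.23279 × 10^-7 rad/s ≈ 5.233 × 10^-7 rad/s

Final answer: n = 5.233 × 10^-7 rad/s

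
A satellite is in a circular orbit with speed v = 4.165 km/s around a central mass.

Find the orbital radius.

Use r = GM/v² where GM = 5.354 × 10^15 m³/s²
v = 4.165 km/s = 4165 m/s
GM = 5.354 × 10^15 m³/s²
v² = 1.73472 × 10^7 m²/s²
r = GM/v² = (5.354 × 10^15) / (1.73472 × 10^7) = 3.08637 × 10^8 m ≈ 3.086 × 10^8 m

Final answer: 3.086 × 10^8 m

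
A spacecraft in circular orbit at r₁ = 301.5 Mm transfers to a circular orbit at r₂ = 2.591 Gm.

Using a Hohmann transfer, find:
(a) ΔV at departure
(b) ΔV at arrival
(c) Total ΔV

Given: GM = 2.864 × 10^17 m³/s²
r₁ = 301.5 Mm = 3.015 × 10^8 m
r₂ = 2.591 Gm = 2.591 × 10^9 m
GM = 2.864 × 10^17 m³/s²
Transfer ellipse: a_t = (r₁ + r₂)/2 = 1.44625 × 10^9 m
Circular speed at r₁: v₁ = √(GM/r₁) = 30820.7 m/s
Transfer speed at r₁ (periapsis): v₁ₜ = √(GM(2/r₁ − 1/a_t)) = 41252.9 m/s
(a) ΔV₁ = v₁ₜ − v₁ = 10432.2 m/s ≈ 10.43 km/s
Circular speed at r₂: v₂ = √(GM/r₂) = 10513.6 m/s
Transfer speed at r₂ (apoapsis): v₂ₜ = √(GM(2/r₂ − 1/a_t)) = 4800.37 m/s
(b) ΔV₂ = v₂ − v₂ₜ = 5713.26 m/s ≈ 5.713 km/s
(c) ΔV_total = ΔV₁ + ΔV₂ = 16145.5 m/s ≈ 16.15 km/s

Final answer:
(a) ΔV₁ = 10.43 km/s
(b) ΔV₂ = 5.713 km/s
(c) ΔV_total = 16.15 km/s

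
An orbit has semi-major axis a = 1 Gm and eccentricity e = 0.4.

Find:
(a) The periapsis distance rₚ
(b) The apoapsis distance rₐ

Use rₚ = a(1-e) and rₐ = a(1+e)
a = 1 Gm = 1 × 10^9 m
e = 0.4:  1 − e = 0.6,  1 + e = 1.4
(a) rₚ = a(1 − e) = 1 × 10^9 m × 0.6 = 6 × 10^8 m ≈ 600 Mm
(b) rₐ = a(1 + e) = 1 × 10^9 m × 1.4 = 1.4 × 10^9 m ≈ 1.4 Gm

Final answer:
(a) rₚ = 600 Mm
(b) rₐ = 1.4 Gm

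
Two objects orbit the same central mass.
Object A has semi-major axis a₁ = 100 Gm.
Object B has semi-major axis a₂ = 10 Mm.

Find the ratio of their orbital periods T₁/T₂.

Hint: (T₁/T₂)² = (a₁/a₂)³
a₁ = 100 Gm = 1 × 10^11 m
a₂ = 10 Mm = 1 × 10^7 m
a₁/a₂ = 10000
T₁/T₂ = (a₁/a₂)^(3/2) = (10000)^1.5 = 1 × 10^6

Final answer: T₁/T₂ = 1 × 10^6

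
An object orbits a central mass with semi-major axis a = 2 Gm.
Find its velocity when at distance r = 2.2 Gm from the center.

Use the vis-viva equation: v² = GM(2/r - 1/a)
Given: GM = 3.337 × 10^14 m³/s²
a = 2 Gm = 2 × 10^9 m
r = 2.2 Gm = 2.2 × 10^9 m
GM = 3.337 × 10^14 m³/s²
2/r − 1/a = 9.09091 × 10^-10 − 5 × 10^-10 = 4.09091 × 10^-10 m⁻¹
v² = GM (2/r − 1/a) = 136514 m²/s²
v = 369.478 m/s ≈ 369.5 m/s

Final answer: 369.5 m/s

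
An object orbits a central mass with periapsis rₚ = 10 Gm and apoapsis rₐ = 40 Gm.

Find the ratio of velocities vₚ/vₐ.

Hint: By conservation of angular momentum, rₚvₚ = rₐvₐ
rₚ = 10 Gm = 1 × 10^10 m
rₐ = 40 Gm = 4 × 10^10 m
rₚvₚ = rₐvₐ  ⇒  vₚ/vₐ = rₐ/rₚ
vₚ/vₐ = (4 × 10^10) / (1 × 10^10) = 4

Final answer: vₚ/vₐ = 4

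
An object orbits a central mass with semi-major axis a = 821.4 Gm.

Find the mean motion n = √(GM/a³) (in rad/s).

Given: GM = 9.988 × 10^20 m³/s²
a = 821.4 Gm = 8.214 × 10^11 m
GM = 9.988 × 10^20 m³/s²
a³ = 5.54197 × 10^35 m³
GM/a³ = (9.988 × 10^20) / (5.54197 × 10^35) = 1.80225 × 10^-15 s⁻²
n = √(GM/a³) = 4.24529 × 10^-8 rad/s ≈ 4.245 × 10^-8 rad/s

Final answer: n = 4.245 × 10^-8 rad/s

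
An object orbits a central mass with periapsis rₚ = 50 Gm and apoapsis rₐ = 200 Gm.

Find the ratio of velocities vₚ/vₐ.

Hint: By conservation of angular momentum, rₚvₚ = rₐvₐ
rₚ = 50 Gm = 5 × 10^10 m
rₐ = 200 Gm = 2 × 10^11 m
rₚvₚ = rₐvₐ  ⇒  vₚ/vₐ = rₐ/rₚ
vₚ/vₐ = (2 × 10^11) / (5 × 10^10) = 4

Final answer: vₚ/vₐ = 4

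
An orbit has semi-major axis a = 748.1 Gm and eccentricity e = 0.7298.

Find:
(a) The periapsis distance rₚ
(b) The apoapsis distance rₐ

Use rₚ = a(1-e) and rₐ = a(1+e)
a = 748.1 Gm = 7.481 × 10^11 m
e = 0.7298:  1 − e = 0.2702,  1 + e = 1.7298
(a) rₚ = a(1 − e) = 7.481 × 10^11 m × 0.2702 = 2.02137 × 10^11 m ≈ 202.1 Gm
(b) rₐ = a(1 + e) = 7.481 × 10^11 m × 1.7298 = 1.29406 × 10^12 m ≈ 1.294 Tm

Final answer:
(a) rₚ = 202.1 Gm
(b) rₐ = 1.294 Tm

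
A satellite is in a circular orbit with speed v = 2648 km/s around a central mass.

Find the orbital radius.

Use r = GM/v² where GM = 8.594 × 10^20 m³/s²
v = 2648 km/s = 2.648 × 10^6 m/s
GM = 8.594 × 10^20 m³/s²
v² = 7.0119 × 10^12 m²/s²
r = GM/v² = (8.594 × 10^20) / (7.0119 × 10^12) = 1.22563 × 10^8 m ≈ 122.6 Mm

Final answer: 122.6 Mm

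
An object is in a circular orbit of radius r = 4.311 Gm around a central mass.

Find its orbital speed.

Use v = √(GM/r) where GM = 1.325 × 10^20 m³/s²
r = 4.311 Gm = 4.311 × 10^9 m
GM = 1.325 × 10^20 m³/s²
GM/r = (1.325 × 10^20) / (4.311 × 10^9) = 3.07353 × 10^10 m²/s²
v = √(GM/r) = 175315 m/s ≈ 175.3 km/s

Final answer: 175.3 km/s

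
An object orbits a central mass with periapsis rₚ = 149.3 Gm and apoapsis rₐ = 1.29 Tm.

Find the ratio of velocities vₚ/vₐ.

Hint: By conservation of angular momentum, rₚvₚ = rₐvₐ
rₚ = 149.3 Gm = 1.493 × 10^11 m
rₐ = 1.29 Tm = 1.29 × 10^12 m
rₚvₚ = rₐvₐ  ⇒  vₚ/vₐ = rₐ/rₚ
vₚ/vₐ = (1.29 × 10^12) / (1.493 × 10^11) = 8.64032

Final answer: vₚ/vₐ = 8.64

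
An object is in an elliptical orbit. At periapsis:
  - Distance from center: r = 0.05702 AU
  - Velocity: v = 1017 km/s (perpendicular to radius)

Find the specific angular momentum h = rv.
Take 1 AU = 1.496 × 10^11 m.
r = 0.05702 AU = 8.53019 × 10^9 m
v = 1017 km/s = 1.017 × 10^6 m/s
h = rv = 8.53019 × 10^9 × 1.017 × 10^6 = 8.67521 × 10^15 m²/s ≈ 8.675 × 10^15 m²/s

Final answer: h = 8.675 × 10^15 m²/s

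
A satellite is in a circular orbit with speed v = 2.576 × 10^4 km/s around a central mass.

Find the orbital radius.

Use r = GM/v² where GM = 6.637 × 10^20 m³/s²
v = 2.576 × 10^4 km/s = 2.576 × 10^7 m/s
GM = 6.637 × 10^20 m³/s²
v² = 6.63578 × 10^14 m²/s²
r = GM/v² = (6.637 × 10^20) / (6.63578 × 10^14) = 1.00018 × 10^6 m ≈ 1 Mm

Final answer: 1 Mm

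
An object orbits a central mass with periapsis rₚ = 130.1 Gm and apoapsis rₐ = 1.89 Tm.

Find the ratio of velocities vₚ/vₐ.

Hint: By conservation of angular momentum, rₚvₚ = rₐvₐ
rₚ = 130.1 Gm = 1.301 × 10^11 m
rₐ = 1.89 Tm = 1.89 × 10^12 m
rₚvₚ = rₐvₐ  ⇒  vₚ/vₐ = rₐ/rₚ
vₚ/vₐ = (1.89 × 10^12) / (1.301 × 10^11) = 14.5273

Final answer: vₚ/vₐ = 14.53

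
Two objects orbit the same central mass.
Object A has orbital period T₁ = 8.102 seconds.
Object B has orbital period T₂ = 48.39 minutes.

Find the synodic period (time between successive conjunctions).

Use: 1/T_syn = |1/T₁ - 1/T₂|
T₁ = 8.102 seconds
T₂ = 48.39 minutes = 2903.4 s
1/T₁ = 0.123426 s⁻¹
1/T₂ = 0.000344424 s⁻¹
|1/T₁ − 1/T₂| = 0.123082 s⁻¹
T_syn = 1 / |1/T₁ − 1/T₂| = 8.12467 s ≈ 8.125 seconds

Final answer: T_syn = 8.125 seconds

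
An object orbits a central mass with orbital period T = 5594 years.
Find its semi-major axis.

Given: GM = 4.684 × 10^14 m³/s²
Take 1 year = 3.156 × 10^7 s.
T = 5594 years = 1.76547 × 10^11 s
GM = 4.684 × 10^14 m³/s²
Kepler's third law: a³ = GM T² / (4π²)
T² = 3.11687 × 10^22 s²
a³ = (4.684 × 10^14) × (3.11687 × 10^22) / (4π²) = 3.69808 × 10^35 m³
a = (a³)^(1/3) = 7.17781 × 10^11 m ≈ 717.8 Gm

Final answer: 717.8 Gm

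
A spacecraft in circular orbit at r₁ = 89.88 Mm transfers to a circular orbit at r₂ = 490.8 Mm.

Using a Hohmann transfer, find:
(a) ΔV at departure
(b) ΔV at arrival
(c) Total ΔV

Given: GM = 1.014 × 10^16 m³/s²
r₁ = 89.88 Mm = 8.988 × 10^7 m
r₂ = 490.8 Mm = 4.908 × 10^8 m
GM = 1.014 × 10^16 m³/s²
Transfer ellipse: a_t = (r₁ + r₂)/2 = 2.9034 × 10^8 m
Circular speed at r₁: v₁ = √(GM/r₁) = 10621.5 m/s
Transfer speed at r₁ (periapsis): v₁ₜ = √(GM(2/r₁ − 1/a_t)) = 13809.8 m/s
(a) ΔV₁ = v₁ₜ − v₁ = 3188.23 m/s ≈ 3.188 km/s
Circular speed at r₂: v₂ = √(GM/r₂) = 4545.34 m/s
Transfer speed at r₂ (apoapsis): v₂ₜ = √(GM(2/r₂ − 1/a_t)) = 2528.98 m/s
(b) ΔV₂ = v₂ − v₂ₜ = 2016.37 m/s ≈ 2.016 km/s
(c) ΔV_total = ΔV₁ + ΔV₂ = 5204.59 m/s ≈ 5.205 km/s

Final answer:
(a) ΔV₁ = 3.188 km/s
(b) ΔV₂ = 2.016 km/s
(c) ΔV_total = 5.205 km/s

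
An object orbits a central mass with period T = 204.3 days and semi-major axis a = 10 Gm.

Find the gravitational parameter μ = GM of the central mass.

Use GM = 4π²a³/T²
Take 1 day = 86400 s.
T = 204.3 days = 1.76515 × 10^7 s
a = 10 Gm = 1 × 10^10 m
a³ = 1 × 10^30 m³
T² = 3.11576 × 10^14 s²
GM = 4π² × (1 × 10^30) / (3.11576 × 10^14) = 1.26706 × 10^17 m³/s²
GM ≈ 1.267 × 10^17 m³/s²

Final answer: GM = 1.267 × 10^17 m³/s²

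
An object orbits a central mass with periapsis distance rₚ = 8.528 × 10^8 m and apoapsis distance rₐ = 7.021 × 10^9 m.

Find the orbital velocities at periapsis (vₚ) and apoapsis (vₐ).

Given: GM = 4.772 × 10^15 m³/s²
rₚ = 8.528 × 10^8 m
rₐ = 7.021 × 10^9 m
GM = 4.772 × 10^15 m³/s²
a = (rₚ + rₐ)/2 = 3.9369 × 10^9 m
Vis-viva: v² = GM (2/r − 1/a)
vₚ² = 4.772 × 10^15 × (2.34522 × 10^-9 − 2.54007 × 10^-10) = 9.97925 × 10^6 m²/s²
vₚ = 3158.99 m/s ≈ 3.159 km/s
vₐ² = 4.772 × 10^15 × (2.8486 × 10^-10 − 2.54007 × 10^-10) = 147229 m²/s²
vₐ = 383.705 m/s ≈ 383.7 m/s

Final answer: vₚ = 3.159 km/s, vₐ = 383.7 m/s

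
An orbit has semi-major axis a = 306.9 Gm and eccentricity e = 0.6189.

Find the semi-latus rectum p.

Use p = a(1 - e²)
a = 306.9 Gm = 3.069 × 10^11 m
e = 0.6189,  e² = 0.383037,  1 − e² = 0.616963
p = a(1 − e²) = 3.069 × 10^11 m × 0.616963 = 1.89346 × 10^11 m ≈ 189.3 Gm

Final answer: p = 189.3 Gm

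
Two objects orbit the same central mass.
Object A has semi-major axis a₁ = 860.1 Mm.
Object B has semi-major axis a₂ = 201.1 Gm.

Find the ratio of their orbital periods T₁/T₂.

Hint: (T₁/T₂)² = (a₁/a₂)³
a₁ = 860.1 Mm = 8.601 × 10^8 m
a₂ = 201.1 Gm = 2.011 × 10^11 m
a₁/a₂ = 0.00427698
T₁/T₂ = (a₁/a₂)^(3/2) = (0.00427698)^1.5 = 0.000279708

Final answer: T₁/T₂ = 0.0002797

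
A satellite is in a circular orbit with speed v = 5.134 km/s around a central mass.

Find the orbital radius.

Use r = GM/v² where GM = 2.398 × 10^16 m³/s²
v = 5.134 km/s = 5134 m/s
GM = 2.398 × 10^16 m³/s²
v² = 2.6358 × 10^7 m²/s²
r = GM/v² = (2.398 × 10^16) / (2.6358 × 10^7) = 9.09782 × 10^8 m ≈ 909.8 Mm

Final answer: 909.8 Mm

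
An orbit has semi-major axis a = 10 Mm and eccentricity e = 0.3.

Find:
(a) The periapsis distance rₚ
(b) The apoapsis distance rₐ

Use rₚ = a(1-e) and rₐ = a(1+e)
a = 10 Mm = 1 × 10^7 m
e = 0.3:  1 − e = 0.7,  1 + e = 1.3
(a) rₚ = a(1 − e) = 1 × 10^7 m × 0.7 = 7 × 10^6 m ≈ 7 Mm
(b) rₐ = a(1 + e) = 1 × 10^7 m × 1.3 = 1.3 × 10^7 m ≈ 13 Mm

Final answer:
(a) rₚ = 7 Mm
(b) rₐ = 13 Mm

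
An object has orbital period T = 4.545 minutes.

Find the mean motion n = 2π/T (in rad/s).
T = 4.545 minutes = 272.7 s
n = 2π / 272.7 s = 0.0230407 rad/s ≈ 0.02304 rad/s

Final answer: n = 0.02304 rad/s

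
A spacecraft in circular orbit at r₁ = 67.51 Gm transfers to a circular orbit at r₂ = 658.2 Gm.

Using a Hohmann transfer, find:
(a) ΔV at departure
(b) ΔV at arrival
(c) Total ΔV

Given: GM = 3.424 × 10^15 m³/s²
r₁ = 67.51 Gm = 6.751 × 10^10 m
r₂ = 658.2 Gm = 6.582 × 10^11 m
GM = 3.424 × 10^15 m³/s²
Transfer ellipse: a_t = (r₁ + r₂)/2 = 3.62855 × 10^11 m
Circular speed at r₁: v₁ = √(GM/r₁) = 225.207 m/s
Transfer speed at r₁ (periapsis): v₁ₜ = √(GM(2/r₁ − 1/a_t)) = 303.316 m/s
(a) ΔV₁ = v₁ₜ − v₁ = 78.1084 m/s ≈ 78.11 m/s
Circular speed at r₂: v₂ = √(GM/r₂) = 72.1254 m/s
Transfer speed at r₂ (apoapsis): v₂ₜ = √(GM(2/r₂ − 1/a_t)) = 31.1104 m/s
(b) ΔV₂ = v₂ − v₂ₜ = 41.015 m/s ≈ 41.01 m/s
(c) ΔV_total = ΔV₁ + ΔV₂ = 119.123 m/s ≈ 119.1 m/s

Final answer:
(a) ΔV₁ = 78.11 m/s
(b) ΔV₂ = 41.01 m/s
(c) ΔV_total = 119.1 m/s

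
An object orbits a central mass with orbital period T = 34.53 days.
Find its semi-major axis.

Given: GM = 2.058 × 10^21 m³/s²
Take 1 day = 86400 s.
T = 34.53 days = 2.98339 × 10^6 s
GM = 2.058 × 10^21 m³/s²
Kepler's third law: a³ = GM T² / (4π²)
T² = 8.90063 × 10^12 s²
a³ = (2.058 × 10^21) × (8.90063 × 10^12) / (4π²) = 4.63987 × 10^32 m³
a = (a³)^(1/3) = 7.74168 × 10^10 m ≈ 7.742 × 10^10 m

Final answer: 7.742 × 10^10 m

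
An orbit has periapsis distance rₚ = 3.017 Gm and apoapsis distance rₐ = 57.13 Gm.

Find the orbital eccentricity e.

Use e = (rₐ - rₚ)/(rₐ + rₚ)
rₚ = 3.017 Gm = 3.017 × 10^9 m
rₐ = 57.13 Gm = 5.713 × 10^10 m
rₐ − rₚ = 5.4113 × 10^10 m
rₐ + rₚ = 6.0147 × 10^10 m
e = (rₐ − rₚ)/(rₐ + rₚ) = 0.899679

Final answer: e = 0.8997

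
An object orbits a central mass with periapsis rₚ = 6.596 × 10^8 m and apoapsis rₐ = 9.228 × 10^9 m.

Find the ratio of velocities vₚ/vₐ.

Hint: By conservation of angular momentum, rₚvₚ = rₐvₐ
rₚ = 6.596 × 10^8 m
rₐ = 9.228 × 10^9 m
rₚvₚ = rₐvₐ  ⇒  vₚ/vₐ = rₐ/rₚ
vₚ/vₐ = (9.228 × 10^9) / (6.596 × 10^8) = 13.9903

Final answer: vₚ/vₐ = 13.99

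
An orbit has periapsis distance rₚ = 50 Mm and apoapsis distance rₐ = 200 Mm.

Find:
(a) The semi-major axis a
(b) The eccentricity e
rₚ = 50 Mm = 5 × 10^7 m
rₐ = 200 Mm = 2 × 10^8 m
(a) a = (rₚ + rₐ)/2 = 1.25 × 10^8 m ≈ 125 Mm
(b) e = (rₐ − rₚ)/(rₐ + rₚ) = (1.5 × 10^8) / (2.5 × 10^8) = 0.6

Final answer:
(a) a = 125 Mm
(b) e = 0.6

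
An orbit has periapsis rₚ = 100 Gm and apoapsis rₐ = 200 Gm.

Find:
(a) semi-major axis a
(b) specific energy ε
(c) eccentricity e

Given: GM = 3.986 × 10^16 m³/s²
rₚ = 100 Gm = 1 × 10^11 m
rₐ = 200 Gm = 2 × 10^11 m
GM = 3.986 × 10^16 m³/s²
a = (rₚ + rₐ)/2 = 1.5 × 10^11 m
e = (rₐ − rₚ)/(rₐ + rₚ) = (1 × 10^11) / (3 × 10^11) = 0.333333
(a) a = 1.5 × 10^11 m ≈ 150 Gm
(b) 2a = 3 × 10^11 m;  ε = −GM/(2a) = -132867 J/kg ≈ -132.9 kJ/kg
(c) e = 0.333333 ≈ 0.3333

Final answer:
(a) semi-major axis a = 150 Gm
(b) specific energy ε = -132.9 kJ/kg
(c) eccentricity e = 0.3333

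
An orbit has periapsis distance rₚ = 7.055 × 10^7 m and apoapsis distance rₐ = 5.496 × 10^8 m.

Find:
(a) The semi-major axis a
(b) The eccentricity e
rₚ = 7.055 × 10^7 m
rₐ = 5.496 × 10^8 m
(a) a = (rₚ + rₐ)/2 = 3.10075 × 10^8 m ≈ 3.101 × 10^8 m
(b) e = (rₐ − rₚ)/(rₐ + rₚ) = (4.7905 × 10^8) / (6.2015 × 10^8) = 0.772474

Final answer:
(a) a = 3.101 × 10^8 m
(b) e = 0.7725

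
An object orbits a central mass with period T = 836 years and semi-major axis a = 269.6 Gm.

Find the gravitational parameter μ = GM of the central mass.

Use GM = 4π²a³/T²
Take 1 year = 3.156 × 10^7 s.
T = 836 years = 2.63842 × 10^10 s
a = 269.6 Gm = 2.696 × 10^11 m
a³ = 1.95956 × 10^34 m³
T² = 6.96124 × 10^20 s²
GM = 4π² × (1.95956 × 10^34) / (6.96124 × 10^20) = 1.1113 × 10^15 m³/s²
GM ≈ 1.111 × 10^15 m³/s²

Final answer: GM = 1.111 × 10^15 m³/s²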